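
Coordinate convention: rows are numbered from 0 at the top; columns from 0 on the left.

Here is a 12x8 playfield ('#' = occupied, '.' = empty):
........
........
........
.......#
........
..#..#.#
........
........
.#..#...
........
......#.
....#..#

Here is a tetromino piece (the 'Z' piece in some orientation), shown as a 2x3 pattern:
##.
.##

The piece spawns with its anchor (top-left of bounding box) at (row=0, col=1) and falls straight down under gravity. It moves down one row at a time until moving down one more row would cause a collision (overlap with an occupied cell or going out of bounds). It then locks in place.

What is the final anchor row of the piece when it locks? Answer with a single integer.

Spawn at (row=0, col=1). Try each row:
  row 0: fits
  row 1: fits
  row 2: fits
  row 3: fits
  row 4: blocked -> lock at row 3

Answer: 3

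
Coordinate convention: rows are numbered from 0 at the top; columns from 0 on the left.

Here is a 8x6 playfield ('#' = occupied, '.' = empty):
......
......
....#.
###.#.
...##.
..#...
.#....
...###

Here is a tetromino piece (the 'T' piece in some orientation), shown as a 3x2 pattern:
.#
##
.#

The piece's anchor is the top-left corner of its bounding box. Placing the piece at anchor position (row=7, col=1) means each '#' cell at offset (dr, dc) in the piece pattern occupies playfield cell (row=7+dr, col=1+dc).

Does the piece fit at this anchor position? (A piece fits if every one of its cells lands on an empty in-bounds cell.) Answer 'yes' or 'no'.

Check each piece cell at anchor (7, 1):
  offset (0,1) -> (7,2): empty -> OK
  offset (1,0) -> (8,1): out of bounds -> FAIL
  offset (1,1) -> (8,2): out of bounds -> FAIL
  offset (2,1) -> (9,2): out of bounds -> FAIL
All cells valid: no

Answer: no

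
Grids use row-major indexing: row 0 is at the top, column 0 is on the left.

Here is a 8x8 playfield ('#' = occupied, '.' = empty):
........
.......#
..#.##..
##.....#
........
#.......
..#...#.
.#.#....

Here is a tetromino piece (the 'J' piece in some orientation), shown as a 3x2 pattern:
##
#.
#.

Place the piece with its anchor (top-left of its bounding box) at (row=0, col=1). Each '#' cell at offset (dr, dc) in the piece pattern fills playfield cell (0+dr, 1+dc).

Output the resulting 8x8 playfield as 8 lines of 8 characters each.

Fill (0+0,1+0) = (0,1)
Fill (0+0,1+1) = (0,2)
Fill (0+1,1+0) = (1,1)
Fill (0+2,1+0) = (2,1)

Answer: .##.....
.#.....#
.##.##..
##.....#
........
#.......
..#...#.
.#.#....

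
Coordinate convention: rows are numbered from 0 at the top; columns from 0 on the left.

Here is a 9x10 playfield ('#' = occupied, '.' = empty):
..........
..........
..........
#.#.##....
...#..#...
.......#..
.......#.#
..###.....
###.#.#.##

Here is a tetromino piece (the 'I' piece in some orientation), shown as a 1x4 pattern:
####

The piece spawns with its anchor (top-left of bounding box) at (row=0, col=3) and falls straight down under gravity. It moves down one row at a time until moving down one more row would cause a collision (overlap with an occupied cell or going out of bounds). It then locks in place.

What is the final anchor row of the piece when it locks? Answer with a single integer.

Spawn at (row=0, col=3). Try each row:
  row 0: fits
  row 1: fits
  row 2: fits
  row 3: blocked -> lock at row 2

Answer: 2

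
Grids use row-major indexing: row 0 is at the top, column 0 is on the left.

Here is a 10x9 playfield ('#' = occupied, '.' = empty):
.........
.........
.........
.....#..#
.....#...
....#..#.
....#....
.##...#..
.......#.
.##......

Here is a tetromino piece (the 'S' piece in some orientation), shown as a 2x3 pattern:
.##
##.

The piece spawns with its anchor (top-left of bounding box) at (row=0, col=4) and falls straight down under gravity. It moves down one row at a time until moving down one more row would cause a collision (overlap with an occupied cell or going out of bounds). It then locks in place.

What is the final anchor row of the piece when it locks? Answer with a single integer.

Answer: 1

Derivation:
Spawn at (row=0, col=4). Try each row:
  row 0: fits
  row 1: fits
  row 2: blocked -> lock at row 1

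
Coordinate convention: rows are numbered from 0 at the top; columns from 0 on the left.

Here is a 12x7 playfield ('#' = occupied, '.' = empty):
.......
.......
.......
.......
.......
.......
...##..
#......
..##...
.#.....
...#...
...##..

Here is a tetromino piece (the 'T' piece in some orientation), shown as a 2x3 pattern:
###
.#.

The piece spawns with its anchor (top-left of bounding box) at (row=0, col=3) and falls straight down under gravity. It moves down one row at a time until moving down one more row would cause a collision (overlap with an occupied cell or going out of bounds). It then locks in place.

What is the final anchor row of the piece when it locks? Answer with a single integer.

Answer: 4

Derivation:
Spawn at (row=0, col=3). Try each row:
  row 0: fits
  row 1: fits
  row 2: fits
  row 3: fits
  row 4: fits
  row 5: blocked -> lock at row 4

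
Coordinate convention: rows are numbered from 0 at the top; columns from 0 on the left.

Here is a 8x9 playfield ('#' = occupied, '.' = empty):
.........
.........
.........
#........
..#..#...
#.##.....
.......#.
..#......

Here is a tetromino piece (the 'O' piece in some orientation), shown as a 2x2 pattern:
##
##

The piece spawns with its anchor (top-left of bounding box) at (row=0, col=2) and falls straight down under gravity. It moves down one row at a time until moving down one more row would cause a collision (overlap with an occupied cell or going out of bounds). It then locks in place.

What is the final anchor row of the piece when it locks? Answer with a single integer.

Spawn at (row=0, col=2). Try each row:
  row 0: fits
  row 1: fits
  row 2: fits
  row 3: blocked -> lock at row 2

Answer: 2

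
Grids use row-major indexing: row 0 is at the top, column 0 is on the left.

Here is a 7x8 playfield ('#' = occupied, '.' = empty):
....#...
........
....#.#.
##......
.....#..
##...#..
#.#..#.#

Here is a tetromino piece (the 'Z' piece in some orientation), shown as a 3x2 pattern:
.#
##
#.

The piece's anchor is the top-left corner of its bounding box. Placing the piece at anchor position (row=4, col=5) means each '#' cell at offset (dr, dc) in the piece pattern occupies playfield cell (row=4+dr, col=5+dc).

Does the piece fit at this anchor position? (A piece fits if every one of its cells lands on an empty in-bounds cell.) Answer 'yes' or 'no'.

Answer: no

Derivation:
Check each piece cell at anchor (4, 5):
  offset (0,1) -> (4,6): empty -> OK
  offset (1,0) -> (5,5): occupied ('#') -> FAIL
  offset (1,1) -> (5,6): empty -> OK
  offset (2,0) -> (6,5): occupied ('#') -> FAIL
All cells valid: no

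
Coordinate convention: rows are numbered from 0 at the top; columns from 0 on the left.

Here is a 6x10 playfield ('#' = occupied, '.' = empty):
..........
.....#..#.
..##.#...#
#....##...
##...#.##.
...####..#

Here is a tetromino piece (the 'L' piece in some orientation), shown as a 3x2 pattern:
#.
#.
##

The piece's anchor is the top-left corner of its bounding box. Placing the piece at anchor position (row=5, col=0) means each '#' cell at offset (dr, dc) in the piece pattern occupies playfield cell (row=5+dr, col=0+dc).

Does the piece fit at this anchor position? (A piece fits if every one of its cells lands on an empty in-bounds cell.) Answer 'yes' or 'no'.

Answer: no

Derivation:
Check each piece cell at anchor (5, 0):
  offset (0,0) -> (5,0): empty -> OK
  offset (1,0) -> (6,0): out of bounds -> FAIL
  offset (2,0) -> (7,0): out of bounds -> FAIL
  offset (2,1) -> (7,1): out of bounds -> FAIL
All cells valid: no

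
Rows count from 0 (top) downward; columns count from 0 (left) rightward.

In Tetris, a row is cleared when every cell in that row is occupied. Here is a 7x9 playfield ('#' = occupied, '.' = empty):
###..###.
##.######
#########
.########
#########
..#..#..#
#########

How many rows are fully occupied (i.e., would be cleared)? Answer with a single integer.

Check each row:
  row 0: 3 empty cells -> not full
  row 1: 1 empty cell -> not full
  row 2: 0 empty cells -> FULL (clear)
  row 3: 1 empty cell -> not full
  row 4: 0 empty cells -> FULL (clear)
  row 5: 6 empty cells -> not full
  row 6: 0 empty cells -> FULL (clear)
Total rows cleared: 3

Answer: 3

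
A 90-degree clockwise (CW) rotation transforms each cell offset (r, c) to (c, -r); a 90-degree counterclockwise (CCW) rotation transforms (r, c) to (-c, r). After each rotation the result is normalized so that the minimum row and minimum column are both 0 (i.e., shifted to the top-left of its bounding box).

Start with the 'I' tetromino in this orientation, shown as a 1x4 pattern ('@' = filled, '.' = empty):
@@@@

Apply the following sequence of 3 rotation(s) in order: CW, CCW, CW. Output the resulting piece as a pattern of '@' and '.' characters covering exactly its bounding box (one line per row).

Answer: @
@
@
@

Derivation:
Start:
@@@@
After rotation 1 (CW):
@
@
@
@
After rotation 2 (CCW):
@@@@
After rotation 3 (CW):
@
@
@
@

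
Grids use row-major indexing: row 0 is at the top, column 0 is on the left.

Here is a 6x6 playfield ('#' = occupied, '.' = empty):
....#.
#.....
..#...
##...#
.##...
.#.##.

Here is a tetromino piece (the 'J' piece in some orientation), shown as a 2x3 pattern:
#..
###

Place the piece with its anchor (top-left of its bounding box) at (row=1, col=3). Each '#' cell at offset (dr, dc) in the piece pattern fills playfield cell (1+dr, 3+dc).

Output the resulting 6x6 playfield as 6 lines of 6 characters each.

Answer: ....#.
#..#..
..####
##...#
.##...
.#.##.

Derivation:
Fill (1+0,3+0) = (1,3)
Fill (1+1,3+0) = (2,3)
Fill (1+1,3+1) = (2,4)
Fill (1+1,3+2) = (2,5)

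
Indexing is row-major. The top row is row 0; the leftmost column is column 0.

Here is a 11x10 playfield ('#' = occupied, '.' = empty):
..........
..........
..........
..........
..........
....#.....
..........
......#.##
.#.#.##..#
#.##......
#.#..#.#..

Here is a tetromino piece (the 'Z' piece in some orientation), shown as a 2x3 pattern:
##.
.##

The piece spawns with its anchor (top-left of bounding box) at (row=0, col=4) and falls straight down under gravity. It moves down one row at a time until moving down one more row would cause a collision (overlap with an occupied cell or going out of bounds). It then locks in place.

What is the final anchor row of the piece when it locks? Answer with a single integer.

Answer: 4

Derivation:
Spawn at (row=0, col=4). Try each row:
  row 0: fits
  row 1: fits
  row 2: fits
  row 3: fits
  row 4: fits
  row 5: blocked -> lock at row 4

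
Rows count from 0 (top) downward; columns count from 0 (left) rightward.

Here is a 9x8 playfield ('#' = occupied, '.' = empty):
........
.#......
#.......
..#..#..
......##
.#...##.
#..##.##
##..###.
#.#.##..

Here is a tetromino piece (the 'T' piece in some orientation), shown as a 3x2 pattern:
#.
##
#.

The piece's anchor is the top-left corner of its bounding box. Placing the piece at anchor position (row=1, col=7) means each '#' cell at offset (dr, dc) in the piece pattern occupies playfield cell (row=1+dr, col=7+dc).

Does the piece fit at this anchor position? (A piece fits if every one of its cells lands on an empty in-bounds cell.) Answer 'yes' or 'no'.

Answer: no

Derivation:
Check each piece cell at anchor (1, 7):
  offset (0,0) -> (1,7): empty -> OK
  offset (1,0) -> (2,7): empty -> OK
  offset (1,1) -> (2,8): out of bounds -> FAIL
  offset (2,0) -> (3,7): empty -> OK
All cells valid: no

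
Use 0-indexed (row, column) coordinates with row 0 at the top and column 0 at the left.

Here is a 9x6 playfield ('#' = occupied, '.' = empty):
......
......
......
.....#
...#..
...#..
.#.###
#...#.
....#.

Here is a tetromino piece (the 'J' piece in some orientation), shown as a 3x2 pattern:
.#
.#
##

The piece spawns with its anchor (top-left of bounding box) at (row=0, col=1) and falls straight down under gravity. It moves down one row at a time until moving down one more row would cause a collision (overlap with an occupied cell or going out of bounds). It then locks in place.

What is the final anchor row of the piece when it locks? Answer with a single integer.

Spawn at (row=0, col=1). Try each row:
  row 0: fits
  row 1: fits
  row 2: fits
  row 3: fits
  row 4: blocked -> lock at row 3

Answer: 3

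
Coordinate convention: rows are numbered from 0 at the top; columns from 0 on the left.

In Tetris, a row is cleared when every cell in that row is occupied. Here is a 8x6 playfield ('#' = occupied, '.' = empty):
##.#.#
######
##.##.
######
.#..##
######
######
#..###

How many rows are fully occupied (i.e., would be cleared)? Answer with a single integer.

Check each row:
  row 0: 2 empty cells -> not full
  row 1: 0 empty cells -> FULL (clear)
  row 2: 2 empty cells -> not full
  row 3: 0 empty cells -> FULL (clear)
  row 4: 3 empty cells -> not full
  row 5: 0 empty cells -> FULL (clear)
  row 6: 0 empty cells -> FULL (clear)
  row 7: 2 empty cells -> not full
Total rows cleared: 4

Answer: 4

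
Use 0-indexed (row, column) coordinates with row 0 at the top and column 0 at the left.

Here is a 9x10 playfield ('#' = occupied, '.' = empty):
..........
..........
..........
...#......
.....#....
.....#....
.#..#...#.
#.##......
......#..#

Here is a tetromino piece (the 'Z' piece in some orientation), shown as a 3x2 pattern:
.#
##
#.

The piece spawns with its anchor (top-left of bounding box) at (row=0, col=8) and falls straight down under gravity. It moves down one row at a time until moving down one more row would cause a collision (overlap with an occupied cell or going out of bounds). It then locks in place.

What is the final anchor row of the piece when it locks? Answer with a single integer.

Spawn at (row=0, col=8). Try each row:
  row 0: fits
  row 1: fits
  row 2: fits
  row 3: fits
  row 4: blocked -> lock at row 3

Answer: 3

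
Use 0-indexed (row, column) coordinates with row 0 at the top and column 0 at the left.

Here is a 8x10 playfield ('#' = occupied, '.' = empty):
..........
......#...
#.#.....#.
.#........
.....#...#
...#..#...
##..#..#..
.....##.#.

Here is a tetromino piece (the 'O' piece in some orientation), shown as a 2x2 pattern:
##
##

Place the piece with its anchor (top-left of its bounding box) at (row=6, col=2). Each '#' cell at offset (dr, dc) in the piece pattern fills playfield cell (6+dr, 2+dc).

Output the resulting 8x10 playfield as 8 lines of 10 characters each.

Answer: ..........
......#...
#.#.....#.
.#........
.....#...#
...#..#...
#####..#..
..##.##.#.

Derivation:
Fill (6+0,2+0) = (6,2)
Fill (6+0,2+1) = (6,3)
Fill (6+1,2+0) = (7,2)
Fill (6+1,2+1) = (7,3)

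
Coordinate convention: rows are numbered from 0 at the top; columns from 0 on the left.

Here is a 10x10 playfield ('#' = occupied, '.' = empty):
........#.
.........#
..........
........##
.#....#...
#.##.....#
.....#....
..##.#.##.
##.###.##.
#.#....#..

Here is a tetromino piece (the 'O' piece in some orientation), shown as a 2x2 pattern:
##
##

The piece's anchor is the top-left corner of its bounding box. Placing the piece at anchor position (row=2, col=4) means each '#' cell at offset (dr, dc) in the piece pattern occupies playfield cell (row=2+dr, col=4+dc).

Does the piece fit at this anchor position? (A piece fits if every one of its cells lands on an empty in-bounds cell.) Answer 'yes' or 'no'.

Check each piece cell at anchor (2, 4):
  offset (0,0) -> (2,4): empty -> OK
  offset (0,1) -> (2,5): empty -> OK
  offset (1,0) -> (3,4): empty -> OK
  offset (1,1) -> (3,5): empty -> OK
All cells valid: yes

Answer: yes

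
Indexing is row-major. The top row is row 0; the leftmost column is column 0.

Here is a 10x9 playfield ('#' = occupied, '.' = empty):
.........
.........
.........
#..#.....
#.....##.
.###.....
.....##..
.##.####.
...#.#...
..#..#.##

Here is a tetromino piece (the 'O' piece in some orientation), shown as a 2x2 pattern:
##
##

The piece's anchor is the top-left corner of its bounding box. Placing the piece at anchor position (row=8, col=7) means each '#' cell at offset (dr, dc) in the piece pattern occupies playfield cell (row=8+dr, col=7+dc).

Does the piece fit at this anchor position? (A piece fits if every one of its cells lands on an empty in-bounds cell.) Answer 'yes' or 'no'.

Answer: no

Derivation:
Check each piece cell at anchor (8, 7):
  offset (0,0) -> (8,7): empty -> OK
  offset (0,1) -> (8,8): empty -> OK
  offset (1,0) -> (9,7): occupied ('#') -> FAIL
  offset (1,1) -> (9,8): occupied ('#') -> FAIL
All cells valid: no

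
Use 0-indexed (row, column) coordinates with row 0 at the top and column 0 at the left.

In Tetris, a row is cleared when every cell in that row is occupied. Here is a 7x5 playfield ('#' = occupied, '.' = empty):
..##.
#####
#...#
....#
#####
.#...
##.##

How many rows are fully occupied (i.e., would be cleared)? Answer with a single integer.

Answer: 2

Derivation:
Check each row:
  row 0: 3 empty cells -> not full
  row 1: 0 empty cells -> FULL (clear)
  row 2: 3 empty cells -> not full
  row 3: 4 empty cells -> not full
  row 4: 0 empty cells -> FULL (clear)
  row 5: 4 empty cells -> not full
  row 6: 1 empty cell -> not full
Total rows cleared: 2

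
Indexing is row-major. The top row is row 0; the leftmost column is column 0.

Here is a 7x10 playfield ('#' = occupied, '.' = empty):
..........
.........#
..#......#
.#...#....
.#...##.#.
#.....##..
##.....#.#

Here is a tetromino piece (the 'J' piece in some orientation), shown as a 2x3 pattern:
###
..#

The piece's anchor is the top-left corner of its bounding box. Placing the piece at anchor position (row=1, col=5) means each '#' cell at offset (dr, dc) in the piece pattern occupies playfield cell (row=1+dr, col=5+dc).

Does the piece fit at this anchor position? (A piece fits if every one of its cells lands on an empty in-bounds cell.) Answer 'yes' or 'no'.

Check each piece cell at anchor (1, 5):
  offset (0,0) -> (1,5): empty -> OK
  offset (0,1) -> (1,6): empty -> OK
  offset (0,2) -> (1,7): empty -> OK
  offset (1,2) -> (2,7): empty -> OK
All cells valid: yes

Answer: yes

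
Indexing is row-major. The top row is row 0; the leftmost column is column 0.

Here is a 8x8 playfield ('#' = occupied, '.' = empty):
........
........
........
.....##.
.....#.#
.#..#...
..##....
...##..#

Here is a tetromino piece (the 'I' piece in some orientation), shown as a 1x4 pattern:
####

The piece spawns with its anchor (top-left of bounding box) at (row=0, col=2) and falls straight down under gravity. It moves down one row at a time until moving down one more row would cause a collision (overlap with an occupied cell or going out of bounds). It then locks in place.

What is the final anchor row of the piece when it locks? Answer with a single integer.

Spawn at (row=0, col=2). Try each row:
  row 0: fits
  row 1: fits
  row 2: fits
  row 3: blocked -> lock at row 2

Answer: 2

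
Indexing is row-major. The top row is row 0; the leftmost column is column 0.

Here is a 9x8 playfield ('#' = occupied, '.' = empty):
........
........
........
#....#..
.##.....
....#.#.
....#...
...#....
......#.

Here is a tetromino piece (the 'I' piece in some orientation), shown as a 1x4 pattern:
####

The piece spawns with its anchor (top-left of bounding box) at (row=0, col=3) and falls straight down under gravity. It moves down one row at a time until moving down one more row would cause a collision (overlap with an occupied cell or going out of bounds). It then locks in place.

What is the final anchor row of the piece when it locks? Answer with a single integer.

Spawn at (row=0, col=3). Try each row:
  row 0: fits
  row 1: fits
  row 2: fits
  row 3: blocked -> lock at row 2

Answer: 2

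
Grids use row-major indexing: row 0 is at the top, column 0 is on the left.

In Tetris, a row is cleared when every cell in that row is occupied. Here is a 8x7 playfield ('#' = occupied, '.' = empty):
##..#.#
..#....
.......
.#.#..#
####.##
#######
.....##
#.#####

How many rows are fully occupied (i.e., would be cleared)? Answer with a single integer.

Answer: 1

Derivation:
Check each row:
  row 0: 3 empty cells -> not full
  row 1: 6 empty cells -> not full
  row 2: 7 empty cells -> not full
  row 3: 4 empty cells -> not full
  row 4: 1 empty cell -> not full
  row 5: 0 empty cells -> FULL (clear)
  row 6: 5 empty cells -> not full
  row 7: 1 empty cell -> not full
Total rows cleared: 1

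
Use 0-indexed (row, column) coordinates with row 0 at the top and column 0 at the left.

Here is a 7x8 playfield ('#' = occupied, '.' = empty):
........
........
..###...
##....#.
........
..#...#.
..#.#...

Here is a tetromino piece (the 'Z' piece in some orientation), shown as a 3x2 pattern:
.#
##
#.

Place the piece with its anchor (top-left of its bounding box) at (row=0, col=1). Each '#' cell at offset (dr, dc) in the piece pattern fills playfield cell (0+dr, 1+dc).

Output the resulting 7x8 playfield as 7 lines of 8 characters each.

Fill (0+0,1+1) = (0,2)
Fill (0+1,1+0) = (1,1)
Fill (0+1,1+1) = (1,2)
Fill (0+2,1+0) = (2,1)

Answer: ..#.....
.##.....
.####...
##....#.
........
..#...#.
..#.#...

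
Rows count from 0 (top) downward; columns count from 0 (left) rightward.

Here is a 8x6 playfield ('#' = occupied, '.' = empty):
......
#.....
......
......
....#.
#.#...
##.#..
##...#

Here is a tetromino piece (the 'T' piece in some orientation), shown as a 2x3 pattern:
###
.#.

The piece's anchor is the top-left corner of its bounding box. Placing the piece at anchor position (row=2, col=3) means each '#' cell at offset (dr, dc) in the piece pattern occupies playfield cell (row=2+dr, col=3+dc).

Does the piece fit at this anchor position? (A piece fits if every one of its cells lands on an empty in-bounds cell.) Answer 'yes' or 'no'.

Answer: yes

Derivation:
Check each piece cell at anchor (2, 3):
  offset (0,0) -> (2,3): empty -> OK
  offset (0,1) -> (2,4): empty -> OK
  offset (0,2) -> (2,5): empty -> OK
  offset (1,1) -> (3,4): empty -> OK
All cells valid: yes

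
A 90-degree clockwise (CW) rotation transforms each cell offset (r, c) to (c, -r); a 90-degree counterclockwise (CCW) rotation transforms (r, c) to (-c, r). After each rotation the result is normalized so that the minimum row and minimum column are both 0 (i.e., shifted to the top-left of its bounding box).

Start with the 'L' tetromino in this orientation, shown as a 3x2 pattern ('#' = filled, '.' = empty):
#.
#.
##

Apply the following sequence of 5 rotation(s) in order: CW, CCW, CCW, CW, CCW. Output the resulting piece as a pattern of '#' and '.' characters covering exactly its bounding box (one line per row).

Answer: ..#
###

Derivation:
Start:
#.
#.
##
After rotation 1 (CW):
###
#..
After rotation 2 (CCW):
#.
#.
##
After rotation 3 (CCW):
..#
###
After rotation 4 (CW):
#.
#.
##
After rotation 5 (CCW):
..#
###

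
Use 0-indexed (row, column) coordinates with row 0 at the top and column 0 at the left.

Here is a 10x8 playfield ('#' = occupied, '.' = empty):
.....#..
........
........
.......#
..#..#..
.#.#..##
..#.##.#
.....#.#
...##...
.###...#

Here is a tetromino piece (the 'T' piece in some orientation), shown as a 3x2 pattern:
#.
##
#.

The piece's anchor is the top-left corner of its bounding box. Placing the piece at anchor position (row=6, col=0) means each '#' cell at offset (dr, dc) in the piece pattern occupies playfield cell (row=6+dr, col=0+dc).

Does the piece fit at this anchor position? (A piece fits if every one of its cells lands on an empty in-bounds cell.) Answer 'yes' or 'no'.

Check each piece cell at anchor (6, 0):
  offset (0,0) -> (6,0): empty -> OK
  offset (1,0) -> (7,0): empty -> OK
  offset (1,1) -> (7,1): empty -> OK
  offset (2,0) -> (8,0): empty -> OK
All cells valid: yes

Answer: yes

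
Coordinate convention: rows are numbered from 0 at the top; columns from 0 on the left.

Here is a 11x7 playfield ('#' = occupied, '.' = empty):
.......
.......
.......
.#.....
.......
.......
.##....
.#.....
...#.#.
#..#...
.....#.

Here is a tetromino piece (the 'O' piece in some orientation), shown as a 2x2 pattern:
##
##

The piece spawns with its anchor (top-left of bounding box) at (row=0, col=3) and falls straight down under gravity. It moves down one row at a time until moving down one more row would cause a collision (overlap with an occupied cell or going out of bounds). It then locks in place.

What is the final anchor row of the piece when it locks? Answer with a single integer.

Spawn at (row=0, col=3). Try each row:
  row 0: fits
  row 1: fits
  row 2: fits
  row 3: fits
  row 4: fits
  row 5: fits
  row 6: fits
  row 7: blocked -> lock at row 6

Answer: 6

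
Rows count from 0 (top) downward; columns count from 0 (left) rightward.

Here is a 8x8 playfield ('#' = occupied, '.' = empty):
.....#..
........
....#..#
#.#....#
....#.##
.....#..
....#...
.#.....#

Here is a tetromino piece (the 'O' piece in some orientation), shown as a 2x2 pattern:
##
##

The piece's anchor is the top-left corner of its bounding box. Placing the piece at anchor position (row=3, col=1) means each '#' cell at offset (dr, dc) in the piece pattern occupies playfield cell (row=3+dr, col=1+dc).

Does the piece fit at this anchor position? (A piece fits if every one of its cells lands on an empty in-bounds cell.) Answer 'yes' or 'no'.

Answer: no

Derivation:
Check each piece cell at anchor (3, 1):
  offset (0,0) -> (3,1): empty -> OK
  offset (0,1) -> (3,2): occupied ('#') -> FAIL
  offset (1,0) -> (4,1): empty -> OK
  offset (1,1) -> (4,2): empty -> OK
All cells valid: no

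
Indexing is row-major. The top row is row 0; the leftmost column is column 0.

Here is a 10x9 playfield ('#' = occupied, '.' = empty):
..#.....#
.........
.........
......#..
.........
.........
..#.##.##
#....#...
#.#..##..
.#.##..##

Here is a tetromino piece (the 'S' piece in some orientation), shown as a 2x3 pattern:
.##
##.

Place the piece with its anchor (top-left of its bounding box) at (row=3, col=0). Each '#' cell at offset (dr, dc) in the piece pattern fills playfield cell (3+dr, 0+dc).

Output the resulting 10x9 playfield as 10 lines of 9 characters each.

Answer: ..#.....#
.........
.........
.##...#..
##.......
.........
..#.##.##
#....#...
#.#..##..
.#.##..##

Derivation:
Fill (3+0,0+1) = (3,1)
Fill (3+0,0+2) = (3,2)
Fill (3+1,0+0) = (4,0)
Fill (3+1,0+1) = (4,1)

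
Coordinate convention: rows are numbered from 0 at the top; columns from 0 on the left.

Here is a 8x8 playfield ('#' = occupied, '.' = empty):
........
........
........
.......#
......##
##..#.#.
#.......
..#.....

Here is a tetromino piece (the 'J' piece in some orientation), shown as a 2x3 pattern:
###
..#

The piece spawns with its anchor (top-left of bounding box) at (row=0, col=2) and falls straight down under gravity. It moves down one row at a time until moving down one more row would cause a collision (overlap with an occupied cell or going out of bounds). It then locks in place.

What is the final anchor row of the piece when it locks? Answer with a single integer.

Spawn at (row=0, col=2). Try each row:
  row 0: fits
  row 1: fits
  row 2: fits
  row 3: fits
  row 4: blocked -> lock at row 3

Answer: 3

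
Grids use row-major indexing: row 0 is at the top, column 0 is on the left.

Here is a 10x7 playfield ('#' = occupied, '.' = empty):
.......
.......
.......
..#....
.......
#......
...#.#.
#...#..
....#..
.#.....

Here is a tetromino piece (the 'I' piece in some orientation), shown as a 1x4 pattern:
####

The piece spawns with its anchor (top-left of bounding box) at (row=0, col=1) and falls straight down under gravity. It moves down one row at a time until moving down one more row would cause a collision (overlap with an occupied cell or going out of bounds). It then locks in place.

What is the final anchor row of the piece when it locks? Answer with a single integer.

Answer: 2

Derivation:
Spawn at (row=0, col=1). Try each row:
  row 0: fits
  row 1: fits
  row 2: fits
  row 3: blocked -> lock at row 2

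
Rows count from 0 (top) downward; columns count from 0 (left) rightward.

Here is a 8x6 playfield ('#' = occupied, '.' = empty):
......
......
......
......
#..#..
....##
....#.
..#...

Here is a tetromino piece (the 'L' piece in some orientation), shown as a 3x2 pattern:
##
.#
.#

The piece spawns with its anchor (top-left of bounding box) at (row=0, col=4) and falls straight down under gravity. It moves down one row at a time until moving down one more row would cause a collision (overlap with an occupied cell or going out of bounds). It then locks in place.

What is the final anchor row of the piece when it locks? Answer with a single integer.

Answer: 2

Derivation:
Spawn at (row=0, col=4). Try each row:
  row 0: fits
  row 1: fits
  row 2: fits
  row 3: blocked -> lock at row 2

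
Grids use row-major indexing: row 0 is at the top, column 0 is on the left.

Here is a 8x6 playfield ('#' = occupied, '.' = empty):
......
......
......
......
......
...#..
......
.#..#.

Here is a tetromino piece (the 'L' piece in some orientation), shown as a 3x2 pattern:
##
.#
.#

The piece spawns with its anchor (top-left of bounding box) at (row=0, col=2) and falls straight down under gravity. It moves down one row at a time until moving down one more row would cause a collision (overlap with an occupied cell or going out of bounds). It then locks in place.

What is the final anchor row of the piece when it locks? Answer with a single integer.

Answer: 2

Derivation:
Spawn at (row=0, col=2). Try each row:
  row 0: fits
  row 1: fits
  row 2: fits
  row 3: blocked -> lock at row 2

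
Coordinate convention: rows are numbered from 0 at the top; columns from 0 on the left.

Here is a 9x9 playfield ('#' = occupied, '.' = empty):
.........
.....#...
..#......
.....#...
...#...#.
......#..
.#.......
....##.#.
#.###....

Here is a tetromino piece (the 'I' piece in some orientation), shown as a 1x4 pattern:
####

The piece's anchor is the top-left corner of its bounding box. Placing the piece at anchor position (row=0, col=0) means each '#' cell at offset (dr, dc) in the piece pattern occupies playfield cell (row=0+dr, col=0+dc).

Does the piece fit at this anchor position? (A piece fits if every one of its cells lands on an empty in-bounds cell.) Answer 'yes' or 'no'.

Answer: yes

Derivation:
Check each piece cell at anchor (0, 0):
  offset (0,0) -> (0,0): empty -> OK
  offset (0,1) -> (0,1): empty -> OK
  offset (0,2) -> (0,2): empty -> OK
  offset (0,3) -> (0,3): empty -> OK
All cells valid: yes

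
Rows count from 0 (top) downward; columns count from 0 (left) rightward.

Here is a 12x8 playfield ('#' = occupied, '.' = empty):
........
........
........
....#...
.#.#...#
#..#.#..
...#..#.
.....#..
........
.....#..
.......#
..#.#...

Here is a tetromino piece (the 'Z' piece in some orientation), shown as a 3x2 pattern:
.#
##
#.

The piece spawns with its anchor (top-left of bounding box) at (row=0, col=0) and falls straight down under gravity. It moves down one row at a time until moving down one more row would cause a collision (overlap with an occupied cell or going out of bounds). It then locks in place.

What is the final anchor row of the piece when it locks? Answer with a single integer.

Answer: 2

Derivation:
Spawn at (row=0, col=0). Try each row:
  row 0: fits
  row 1: fits
  row 2: fits
  row 3: blocked -> lock at row 2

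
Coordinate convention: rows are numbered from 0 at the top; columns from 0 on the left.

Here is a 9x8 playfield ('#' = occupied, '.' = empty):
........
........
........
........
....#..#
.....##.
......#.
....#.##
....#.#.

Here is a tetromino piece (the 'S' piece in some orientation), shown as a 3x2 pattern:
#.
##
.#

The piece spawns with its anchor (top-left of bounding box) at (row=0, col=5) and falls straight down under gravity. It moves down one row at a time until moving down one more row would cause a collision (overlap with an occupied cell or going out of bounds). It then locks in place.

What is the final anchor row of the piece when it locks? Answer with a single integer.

Spawn at (row=0, col=5). Try each row:
  row 0: fits
  row 1: fits
  row 2: fits
  row 3: blocked -> lock at row 2

Answer: 2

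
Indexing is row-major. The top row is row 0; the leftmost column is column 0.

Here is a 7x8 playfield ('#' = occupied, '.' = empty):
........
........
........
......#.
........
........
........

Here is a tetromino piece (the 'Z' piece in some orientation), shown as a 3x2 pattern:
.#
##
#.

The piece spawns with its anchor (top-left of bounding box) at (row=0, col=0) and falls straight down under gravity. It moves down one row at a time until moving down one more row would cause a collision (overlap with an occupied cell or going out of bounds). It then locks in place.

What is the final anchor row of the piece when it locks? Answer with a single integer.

Answer: 4

Derivation:
Spawn at (row=0, col=0). Try each row:
  row 0: fits
  row 1: fits
  row 2: fits
  row 3: fits
  row 4: fits
  row 5: blocked -> lock at row 4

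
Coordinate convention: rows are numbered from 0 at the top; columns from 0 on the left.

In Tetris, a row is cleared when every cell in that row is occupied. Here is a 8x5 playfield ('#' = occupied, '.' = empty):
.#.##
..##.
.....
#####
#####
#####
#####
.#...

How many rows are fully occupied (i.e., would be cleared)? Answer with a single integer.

Answer: 4

Derivation:
Check each row:
  row 0: 2 empty cells -> not full
  row 1: 3 empty cells -> not full
  row 2: 5 empty cells -> not full
  row 3: 0 empty cells -> FULL (clear)
  row 4: 0 empty cells -> FULL (clear)
  row 5: 0 empty cells -> FULL (clear)
  row 6: 0 empty cells -> FULL (clear)
  row 7: 4 empty cells -> not full
Total rows cleared: 4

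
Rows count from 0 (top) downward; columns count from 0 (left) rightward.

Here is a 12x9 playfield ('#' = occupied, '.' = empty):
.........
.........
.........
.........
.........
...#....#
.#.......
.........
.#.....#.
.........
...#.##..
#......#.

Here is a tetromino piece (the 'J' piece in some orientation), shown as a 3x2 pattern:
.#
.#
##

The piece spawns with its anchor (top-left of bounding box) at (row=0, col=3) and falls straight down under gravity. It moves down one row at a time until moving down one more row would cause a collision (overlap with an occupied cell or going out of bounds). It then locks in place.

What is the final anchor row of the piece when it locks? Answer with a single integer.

Answer: 2

Derivation:
Spawn at (row=0, col=3). Try each row:
  row 0: fits
  row 1: fits
  row 2: fits
  row 3: blocked -> lock at row 2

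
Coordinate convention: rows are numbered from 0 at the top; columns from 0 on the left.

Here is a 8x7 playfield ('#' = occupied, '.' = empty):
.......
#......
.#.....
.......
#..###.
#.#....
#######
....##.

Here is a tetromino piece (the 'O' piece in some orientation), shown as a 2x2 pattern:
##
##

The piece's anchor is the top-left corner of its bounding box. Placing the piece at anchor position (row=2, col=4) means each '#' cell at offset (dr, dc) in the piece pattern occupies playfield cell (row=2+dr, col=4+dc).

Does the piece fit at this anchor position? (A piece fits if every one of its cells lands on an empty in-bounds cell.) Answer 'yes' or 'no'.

Answer: yes

Derivation:
Check each piece cell at anchor (2, 4):
  offset (0,0) -> (2,4): empty -> OK
  offset (0,1) -> (2,5): empty -> OK
  offset (1,0) -> (3,4): empty -> OK
  offset (1,1) -> (3,5): empty -> OK
All cells valid: yes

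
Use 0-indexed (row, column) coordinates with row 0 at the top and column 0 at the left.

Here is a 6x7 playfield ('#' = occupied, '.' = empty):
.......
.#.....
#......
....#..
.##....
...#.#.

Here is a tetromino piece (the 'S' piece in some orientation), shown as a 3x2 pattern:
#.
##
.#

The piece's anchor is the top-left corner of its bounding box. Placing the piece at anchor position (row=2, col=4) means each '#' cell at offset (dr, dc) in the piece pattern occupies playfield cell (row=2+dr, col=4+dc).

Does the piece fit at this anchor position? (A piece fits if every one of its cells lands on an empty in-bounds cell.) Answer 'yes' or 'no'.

Check each piece cell at anchor (2, 4):
  offset (0,0) -> (2,4): empty -> OK
  offset (1,0) -> (3,4): occupied ('#') -> FAIL
  offset (1,1) -> (3,5): empty -> OK
  offset (2,1) -> (4,5): empty -> OK
All cells valid: no

Answer: no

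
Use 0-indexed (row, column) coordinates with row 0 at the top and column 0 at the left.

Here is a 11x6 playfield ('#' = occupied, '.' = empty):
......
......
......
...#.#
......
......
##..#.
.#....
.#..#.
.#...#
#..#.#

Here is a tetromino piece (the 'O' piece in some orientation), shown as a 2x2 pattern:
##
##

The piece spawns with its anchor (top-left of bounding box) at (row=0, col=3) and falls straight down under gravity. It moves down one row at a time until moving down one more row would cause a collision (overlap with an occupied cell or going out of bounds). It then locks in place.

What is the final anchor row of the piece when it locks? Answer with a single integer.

Spawn at (row=0, col=3). Try each row:
  row 0: fits
  row 1: fits
  row 2: blocked -> lock at row 1

Answer: 1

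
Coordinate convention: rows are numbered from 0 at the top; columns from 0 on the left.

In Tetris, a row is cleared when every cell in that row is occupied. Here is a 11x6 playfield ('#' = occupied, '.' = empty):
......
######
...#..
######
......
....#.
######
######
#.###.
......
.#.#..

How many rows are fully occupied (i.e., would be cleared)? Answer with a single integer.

Answer: 4

Derivation:
Check each row:
  row 0: 6 empty cells -> not full
  row 1: 0 empty cells -> FULL (clear)
  row 2: 5 empty cells -> not full
  row 3: 0 empty cells -> FULL (clear)
  row 4: 6 empty cells -> not full
  row 5: 5 empty cells -> not full
  row 6: 0 empty cells -> FULL (clear)
  row 7: 0 empty cells -> FULL (clear)
  row 8: 2 empty cells -> not full
  row 9: 6 empty cells -> not full
  row 10: 4 empty cells -> not full
Total rows cleared: 4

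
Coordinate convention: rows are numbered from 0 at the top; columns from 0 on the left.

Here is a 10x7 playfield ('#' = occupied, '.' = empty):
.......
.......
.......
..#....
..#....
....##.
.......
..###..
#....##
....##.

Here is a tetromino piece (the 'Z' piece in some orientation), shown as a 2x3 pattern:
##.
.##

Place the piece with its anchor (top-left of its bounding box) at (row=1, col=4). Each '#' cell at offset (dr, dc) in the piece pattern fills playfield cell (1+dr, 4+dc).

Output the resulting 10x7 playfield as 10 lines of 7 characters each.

Answer: .......
....##.
.....##
..#....
..#....
....##.
.......
..###..
#....##
....##.

Derivation:
Fill (1+0,4+0) = (1,4)
Fill (1+0,4+1) = (1,5)
Fill (1+1,4+1) = (2,5)
Fill (1+1,4+2) = (2,6)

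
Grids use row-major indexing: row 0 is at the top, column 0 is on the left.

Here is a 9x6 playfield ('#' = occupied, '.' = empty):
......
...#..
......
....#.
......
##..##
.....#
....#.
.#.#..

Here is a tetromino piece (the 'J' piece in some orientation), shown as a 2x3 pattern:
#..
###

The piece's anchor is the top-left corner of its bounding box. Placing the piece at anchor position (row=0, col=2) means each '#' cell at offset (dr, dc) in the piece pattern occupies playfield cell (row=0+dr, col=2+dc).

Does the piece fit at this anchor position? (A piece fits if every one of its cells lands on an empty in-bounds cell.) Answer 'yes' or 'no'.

Check each piece cell at anchor (0, 2):
  offset (0,0) -> (0,2): empty -> OK
  offset (1,0) -> (1,2): empty -> OK
  offset (1,1) -> (1,3): occupied ('#') -> FAIL
  offset (1,2) -> (1,4): empty -> OK
All cells valid: no

Answer: no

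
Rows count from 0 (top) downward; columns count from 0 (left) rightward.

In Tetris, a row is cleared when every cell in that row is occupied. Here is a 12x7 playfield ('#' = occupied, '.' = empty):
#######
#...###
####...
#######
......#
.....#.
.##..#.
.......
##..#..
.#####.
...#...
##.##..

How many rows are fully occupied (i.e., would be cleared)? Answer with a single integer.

Check each row:
  row 0: 0 empty cells -> FULL (clear)
  row 1: 3 empty cells -> not full
  row 2: 3 empty cells -> not full
  row 3: 0 empty cells -> FULL (clear)
  row 4: 6 empty cells -> not full
  row 5: 6 empty cells -> not full
  row 6: 4 empty cells -> not full
  row 7: 7 empty cells -> not full
  row 8: 4 empty cells -> not full
  row 9: 2 empty cells -> not full
  row 10: 6 empty cells -> not full
  row 11: 3 empty cells -> not full
Total rows cleared: 2

Answer: 2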